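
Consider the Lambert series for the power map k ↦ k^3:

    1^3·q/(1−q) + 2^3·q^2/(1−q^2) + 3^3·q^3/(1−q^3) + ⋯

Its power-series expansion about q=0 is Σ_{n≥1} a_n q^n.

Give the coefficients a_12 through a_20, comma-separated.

2044, 2198, 3096, 3528, 4681, 4914, 6813, 6860, 9198

q^12  k|12↦f(k): 12:1728 6:216 4:64 3:27 2:8 1:1  a_12=2044
n=13: 13·1 1·13  f→[2197+1]=2198
[q^14] f(1)=1,f(2)=8,f(7)=343,f(14)=2744 ⇒ 3096
q^15  k|15↦f(k): 15:3375 5:125 3:27 1:1  a_15=3528
n=16: 16·1 8·2 4·4 2·8 1·16  f→[4096+512+64+8+1]=4681
n=17: 1·17 17·1  f→[1+4913]=4914
[q^18] f(18)=5832,f(9)=729,f(6)=216,f(3)=27,f(2)=8,f(1)=1 ⇒ 6813
d|19:{1,19}  Σf=1+6859=6860
[q^20] f(1)=1,f(2)=8,f(4)=64,f(5)=125,f(10)=1000,f(20)=8000 ⇒ 9198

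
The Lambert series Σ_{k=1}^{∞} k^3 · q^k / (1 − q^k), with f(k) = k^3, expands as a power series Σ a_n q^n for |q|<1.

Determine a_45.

q^45  k|45↦f(k): 45:91125 15:3375 9:729 5:125 3:27 1:1  a_45=95382

a_45 = 95382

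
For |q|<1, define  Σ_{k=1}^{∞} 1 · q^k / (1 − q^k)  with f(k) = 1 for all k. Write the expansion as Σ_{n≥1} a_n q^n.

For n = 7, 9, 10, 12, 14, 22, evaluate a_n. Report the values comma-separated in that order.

2, 3, 4, 6, 4, 4

[q^7] f(1)=1,f(7)=1 ⇒ 2
[q^9] f(9)=1,f(3)=1,f(1)=1 ⇒ 3
[q^10] f(1)=1,f(2)=1,f(5)=1,f(10)=1 ⇒ 4
n=12: 12·1 6·2 4·3 3·4 2·6 1·12  f→[1+1+1+1+1+1]=6
n=14: 14·1 7·2 2·7 1·14  f→[1+1+1+1]=4
n=22: 22·1 11·2 2·11 1·22  f→[1+1+1+1]=4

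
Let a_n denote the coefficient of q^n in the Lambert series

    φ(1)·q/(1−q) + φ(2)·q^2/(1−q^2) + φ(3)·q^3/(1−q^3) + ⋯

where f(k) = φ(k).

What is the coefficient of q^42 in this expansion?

q^42  k|42↦φ(k): 42:12 21:12 14:6 7:6 6:2 3:2 2:1 1:1  a_42=42

a_42 = 42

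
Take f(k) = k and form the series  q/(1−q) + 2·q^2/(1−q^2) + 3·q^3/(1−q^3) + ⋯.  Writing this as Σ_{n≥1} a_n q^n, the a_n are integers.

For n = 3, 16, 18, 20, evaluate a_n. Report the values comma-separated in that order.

n=3: 1·3 3·1  f→[1+3]=4
q^16  k|16↦f(k): 1:1 2:2 4:4 8:8 16:16  a_16=31
d|18:{18,9,6,3,2,1}  Σf=18+9+6+3+2+1=39
q^20  k|20↦f(k): 20:20 10:10 5:5 4:4 2:2 1:1  a_20=42

4, 31, 39, 42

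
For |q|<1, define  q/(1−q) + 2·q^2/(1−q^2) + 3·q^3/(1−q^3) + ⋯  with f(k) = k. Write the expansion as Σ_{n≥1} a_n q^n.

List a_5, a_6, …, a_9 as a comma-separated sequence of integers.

6, 12, 8, 15, 13

n=5: 5·1 1·5  f→[5+1]=6
q^6  k|6↦f(k): 6:6 3:3 2:2 1:1  a_6=12
d|7:{1,7}  Σf=1+7=8
q^8  k|8↦f(k): 8:8 4:4 2:2 1:1  a_8=15
[q^9] f(1)=1,f(3)=3,f(9)=9 ⇒ 13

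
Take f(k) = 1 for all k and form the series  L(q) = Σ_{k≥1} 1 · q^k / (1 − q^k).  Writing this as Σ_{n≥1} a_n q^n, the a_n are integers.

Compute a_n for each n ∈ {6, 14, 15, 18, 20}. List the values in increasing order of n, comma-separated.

4, 4, 4, 6, 6

n=6: 6·1 3·2 2·3 1·6  f→[1+1+1+1]=4
n=14: 14·1 7·2 2·7 1·14  f→[1+1+1+1]=4
[q^15] f(15)=1,f(5)=1,f(3)=1,f(1)=1 ⇒ 4
[q^18] f(1)=1,f(2)=1,f(3)=1,f(6)=1,f(9)=1,f(18)=1 ⇒ 6
[q^20] f(20)=1,f(10)=1,f(5)=1,f(4)=1,f(2)=1,f(1)=1 ⇒ 6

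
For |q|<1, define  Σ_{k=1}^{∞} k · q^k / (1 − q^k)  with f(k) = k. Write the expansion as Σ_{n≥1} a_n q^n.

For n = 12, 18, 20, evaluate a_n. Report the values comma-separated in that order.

d|12:{1,2,3,4,6,12}  Σf=1+2+3+4+6+12=28
d|18:{1,2,3,6,9,18}  Σf=1+2+3+6+9+18=39
q^20  k|20↦f(k): 1:1 2:2 4:4 5:5 10:10 20:20  a_20=42

28, 39, 42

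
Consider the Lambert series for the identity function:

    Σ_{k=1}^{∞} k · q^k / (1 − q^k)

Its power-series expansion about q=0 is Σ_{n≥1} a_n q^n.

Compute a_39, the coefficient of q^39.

n=39: 1·39 3·13 13·3 39·1  f→[1+3+13+39]=56

a_39 = 56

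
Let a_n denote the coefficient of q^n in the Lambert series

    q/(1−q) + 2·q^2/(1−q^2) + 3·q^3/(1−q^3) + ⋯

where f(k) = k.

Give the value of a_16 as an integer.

[q^16] f(16)=16,f(8)=8,f(4)=4,f(2)=2,f(1)=1 ⇒ 31

a_16 = 31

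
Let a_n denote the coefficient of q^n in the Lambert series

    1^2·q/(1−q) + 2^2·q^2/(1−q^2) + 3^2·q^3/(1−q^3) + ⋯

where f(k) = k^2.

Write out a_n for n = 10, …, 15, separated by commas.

d|10:{1,2,5,10}  Σf=1+4+25+100=130
n=11: 11·1 1·11  f→[121+1]=122
n=12: 12·1 6·2 4·3 3·4 2·6 1·12  f→[144+36+16+9+4+1]=210
n=13: 13·1 1·13  f→[169+1]=170
[q^14] f(14)=196,f(7)=49,f(2)=4,f(1)=1 ⇒ 250
n=15: 15·1 5·3 3·5 1·15  f→[225+25+9+1]=260

130, 122, 210, 170, 250, 260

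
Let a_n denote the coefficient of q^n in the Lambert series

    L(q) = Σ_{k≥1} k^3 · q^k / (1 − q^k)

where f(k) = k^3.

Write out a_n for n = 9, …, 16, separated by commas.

757, 1134, 1332, 2044, 2198, 3096, 3528, 4681

[q^9] f(1)=1,f(3)=27,f(9)=729 ⇒ 757
q^10  k|10↦f(k): 1:1 2:8 5:125 10:1000  a_10=1134
d|11:{11,1}  Σf=1331+1=1332
q^12  k|12↦f(k): 12:1728 6:216 4:64 3:27 2:8 1:1  a_12=2044
n=13: 13·1 1·13  f→[2197+1]=2198
d|14:{14,7,2,1}  Σf=2744+343+8+1=3096
n=15: 15·1 5·3 3·5 1·15  f→[3375+125+27+1]=3528
d|16:{1,2,4,8,16}  Σf=1+8+64+512+4096=4681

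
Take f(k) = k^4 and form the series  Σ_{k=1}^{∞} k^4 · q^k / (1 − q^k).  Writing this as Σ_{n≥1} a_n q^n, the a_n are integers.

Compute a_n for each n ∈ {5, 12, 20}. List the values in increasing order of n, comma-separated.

626, 22386, 170898

n=5: 1·5 5·1  f→[1+625]=626
d|12:{12,6,4,3,2,1}  Σf=20736+1296+256+81+16+1=22386
q^20  k|20↦f(k): 20:160000 10:10000 5:625 4:256 2:16 1:1  a_20=170898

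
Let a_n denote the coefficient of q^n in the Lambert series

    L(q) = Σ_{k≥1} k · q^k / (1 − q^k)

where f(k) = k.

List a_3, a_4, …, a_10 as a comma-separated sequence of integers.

4, 7, 6, 12, 8, 15, 13, 18

[q^3] f(3)=3,f(1)=1 ⇒ 4
q^4  k|4↦f(k): 1:1 2:2 4:4  a_4=7
d|5:{1,5}  Σf=1+5=6
q^6  k|6↦f(k): 1:1 2:2 3:3 6:6  a_6=12
d|7:{7,1}  Σf=7+1=8
[q^8] f(1)=1,f(2)=2,f(4)=4,f(8)=8 ⇒ 15
d|9:{9,3,1}  Σf=9+3+1=13
d|10:{1,2,5,10}  Σf=1+2+5+10=18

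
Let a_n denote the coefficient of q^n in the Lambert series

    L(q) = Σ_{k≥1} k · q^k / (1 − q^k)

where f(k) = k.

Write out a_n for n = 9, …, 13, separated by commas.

13, 18, 12, 28, 14

d|9:{1,3,9}  Σf=1+3+9=13
n=10: 10·1 5·2 2·5 1·10  f→[10+5+2+1]=18
n=11: 1·11 11·1  f→[1+11]=12
d|12:{12,6,4,3,2,1}  Σf=12+6+4+3+2+1=28
[q^13] f(1)=1,f(13)=13 ⇒ 14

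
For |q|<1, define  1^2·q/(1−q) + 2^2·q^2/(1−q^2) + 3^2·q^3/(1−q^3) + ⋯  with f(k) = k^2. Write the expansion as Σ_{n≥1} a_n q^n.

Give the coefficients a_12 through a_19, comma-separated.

[q^12] f(1)=1,f(2)=4,f(3)=9,f(4)=16,f(6)=36,f(12)=144 ⇒ 210
d|13:{13,1}  Σf=169+1=170
n=14: 14·1 7·2 2·7 1·14  f→[196+49+4+1]=250
n=15: 1·15 3·5 5·3 15·1  f→[1+9+25+225]=260
q^16  k|16↦f(k): 1:1 2:4 4:16 8:64 16:256  a_16=341
q^17  k|17↦f(k): 1:1 17:289  a_17=290
n=18: 18·1 9·2 6·3 3·6 2·9 1·18  f→[324+81+36+9+4+1]=455
n=19: 19·1 1·19  f→[361+1]=362

210, 170, 250, 260, 341, 290, 455, 362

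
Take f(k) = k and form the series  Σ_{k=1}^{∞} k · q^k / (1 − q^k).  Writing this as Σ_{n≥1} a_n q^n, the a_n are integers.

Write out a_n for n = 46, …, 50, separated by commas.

d|46:{1,2,23,46}  Σf=1+2+23+46=72
[q^47] f(1)=1,f(47)=47 ⇒ 48
d|48:{48,24,16,12,8,6,4,3,2,1}  Σf=48+24+16+12+8+6+4+3+2+1=124
q^49  k|49↦f(k): 1:1 7:7 49:49  a_49=57
q^50  k|50↦f(k): 50:50 25:25 10:10 5:5 2:2 1:1  a_50=93

72, 48, 124, 57, 93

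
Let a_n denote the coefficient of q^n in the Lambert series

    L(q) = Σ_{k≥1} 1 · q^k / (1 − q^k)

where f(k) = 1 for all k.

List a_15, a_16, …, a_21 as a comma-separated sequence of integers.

q^15  k|15↦f(k): 15:1 5:1 3:1 1:1  a_15=4
d|16:{1,2,4,8,16}  Σf=1+1+1+1+1=5
d|17:{1,17}  Σf=1+1=2
[q^18] f(18)=1,f(9)=1,f(6)=1,f(3)=1,f(2)=1,f(1)=1 ⇒ 6
d|19:{19,1}  Σf=1+1=2
n=20: 1·20 2·10 4·5 5·4 10·2 20·1  f→[1+1+1+1+1+1]=6
d|21:{21,7,3,1}  Σf=1+1+1+1=4

4, 5, 2, 6, 2, 6, 4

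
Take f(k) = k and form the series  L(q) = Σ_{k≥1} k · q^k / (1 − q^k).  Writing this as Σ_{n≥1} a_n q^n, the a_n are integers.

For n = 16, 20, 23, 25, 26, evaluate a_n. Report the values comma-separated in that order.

d|16:{16,8,4,2,1}  Σf=16+8+4+2+1=31
n=20: 1·20 2·10 4·5 5·4 10·2 20·1  f→[1+2+4+5+10+20]=42
d|23:{23,1}  Σf=23+1=24
n=25: 25·1 5·5 1·25  f→[25+5+1]=31
d|26:{26,13,2,1}  Σf=26+13+2+1=42

31, 42, 24, 31, 42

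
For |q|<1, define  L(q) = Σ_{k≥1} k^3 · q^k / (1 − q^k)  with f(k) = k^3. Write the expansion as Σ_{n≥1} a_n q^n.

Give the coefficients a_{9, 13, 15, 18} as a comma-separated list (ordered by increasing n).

757, 2198, 3528, 6813

q^9  k|9↦f(k): 1:1 3:27 9:729  a_9=757
[q^13] f(1)=1,f(13)=2197 ⇒ 2198
q^15  k|15↦f(k): 15:3375 5:125 3:27 1:1  a_15=3528
[q^18] f(18)=5832,f(9)=729,f(6)=216,f(3)=27,f(2)=8,f(1)=1 ⇒ 6813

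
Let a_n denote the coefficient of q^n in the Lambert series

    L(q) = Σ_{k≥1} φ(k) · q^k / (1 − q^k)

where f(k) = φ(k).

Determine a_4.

n=4: 4·1 2·2 1·4  φ→[2+1+1]=4

a_4 = 4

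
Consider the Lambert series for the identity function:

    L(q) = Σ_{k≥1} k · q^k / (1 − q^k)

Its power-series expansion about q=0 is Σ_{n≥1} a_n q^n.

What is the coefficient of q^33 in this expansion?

d|33:{1,3,11,33}  Σf=1+3+11+33=48

a_33 = 48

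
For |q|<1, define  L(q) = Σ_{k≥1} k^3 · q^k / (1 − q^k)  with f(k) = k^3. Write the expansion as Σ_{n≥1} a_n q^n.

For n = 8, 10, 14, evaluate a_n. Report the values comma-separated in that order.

585, 1134, 3096

[q^8] f(8)=512,f(4)=64,f(2)=8,f(1)=1 ⇒ 585
d|10:{1,2,5,10}  Σf=1+8+125+1000=1134
n=14: 1·14 2·7 7·2 14·1  f→[1+8+343+2744]=3096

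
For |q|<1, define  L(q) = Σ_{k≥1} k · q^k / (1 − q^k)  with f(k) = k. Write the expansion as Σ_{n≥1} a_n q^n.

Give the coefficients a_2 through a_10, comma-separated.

n=2: 2·1 1·2  f→[2+1]=3
q^3  k|3↦f(k): 1:1 3:3  a_3=4
n=4: 1·4 2·2 4·1  f→[1+2+4]=7
n=5: 1·5 5·1  f→[1+5]=6
[q^6] f(1)=1,f(2)=2,f(3)=3,f(6)=6 ⇒ 12
d|7:{1,7}  Σf=1+7=8
q^8  k|8↦f(k): 1:1 2:2 4:4 8:8  a_8=15
q^9  k|9↦f(k): 9:9 3:3 1:1  a_9=13
n=10: 1·10 2·5 5·2 10·1  f→[1+2+5+10]=18

3, 4, 7, 6, 12, 8, 15, 13, 18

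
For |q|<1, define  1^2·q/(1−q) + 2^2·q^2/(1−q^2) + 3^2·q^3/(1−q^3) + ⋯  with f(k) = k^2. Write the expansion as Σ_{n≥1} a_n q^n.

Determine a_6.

a_6 = 50

n=6: 6·1 3·2 2·3 1·6  f→[36+9+4+1]=50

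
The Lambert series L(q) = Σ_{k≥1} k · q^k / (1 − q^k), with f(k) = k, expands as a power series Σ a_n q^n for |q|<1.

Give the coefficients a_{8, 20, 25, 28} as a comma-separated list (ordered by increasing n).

n=8: 8·1 4·2 2·4 1·8  f→[8+4+2+1]=15
[q^20] f(20)=20,f(10)=10,f(5)=5,f(4)=4,f(2)=2,f(1)=1 ⇒ 42
[q^25] f(25)=25,f(5)=5,f(1)=1 ⇒ 31
[q^28] f(28)=28,f(14)=14,f(7)=7,f(4)=4,f(2)=2,f(1)=1 ⇒ 56

15, 42, 31, 56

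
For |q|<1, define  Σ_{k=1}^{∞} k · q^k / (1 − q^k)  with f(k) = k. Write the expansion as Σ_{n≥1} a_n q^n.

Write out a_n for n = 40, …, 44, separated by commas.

90, 42, 96, 44, 84

q^40  k|40↦f(k): 40:40 20:20 10:10 8:8 5:5 4:4 2:2 1:1  a_40=90
q^41  k|41↦f(k): 1:1 41:41  a_41=42
n=42: 1·42 2·21 3·14 6·7 7·6 14·3 21·2 42·1  f→[1+2+3+6+7+14+21+42]=96
q^43  k|43↦f(k): 1:1 43:43  a_43=44
n=44: 44·1 22·2 11·4 4·11 2·22 1·44  f→[44+22+11+4+2+1]=84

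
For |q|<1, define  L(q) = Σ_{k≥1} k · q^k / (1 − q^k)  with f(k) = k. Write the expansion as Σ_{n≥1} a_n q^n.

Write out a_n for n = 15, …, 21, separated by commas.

q^15  k|15↦f(k): 1:1 3:3 5:5 15:15  a_15=24
d|16:{1,2,4,8,16}  Σf=1+2+4+8+16=31
[q^17] f(1)=1,f(17)=17 ⇒ 18
q^18  k|18↦f(k): 1:1 2:2 3:3 6:6 9:9 18:18  a_18=39
d|19:{1,19}  Σf=1+19=20
n=20: 1·20 2·10 4·5 5·4 10·2 20·1  f→[1+2+4+5+10+20]=42
q^21  k|21↦f(k): 21:21 7:7 3:3 1:1  a_21=32

24, 31, 18, 39, 20, 42, 32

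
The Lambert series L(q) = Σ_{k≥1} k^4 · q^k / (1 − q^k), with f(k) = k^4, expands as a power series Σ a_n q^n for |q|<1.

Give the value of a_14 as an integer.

a_14 = 40834

[q^14] f(1)=1,f(2)=16,f(7)=2401,f(14)=38416 ⇒ 40834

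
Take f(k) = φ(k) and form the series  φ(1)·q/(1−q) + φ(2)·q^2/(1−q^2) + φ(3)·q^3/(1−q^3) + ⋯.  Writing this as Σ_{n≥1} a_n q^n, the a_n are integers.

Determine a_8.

d|8:{8,4,2,1}  Σφ=4+2+1+1=8

a_8 = 8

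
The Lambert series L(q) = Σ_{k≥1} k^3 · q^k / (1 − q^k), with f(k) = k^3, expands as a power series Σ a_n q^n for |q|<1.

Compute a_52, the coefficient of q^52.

[q^52] f(1)=1,f(2)=8,f(4)=64,f(13)=2197,f(26)=17576,f(52)=140608 ⇒ 160454

a_52 = 160454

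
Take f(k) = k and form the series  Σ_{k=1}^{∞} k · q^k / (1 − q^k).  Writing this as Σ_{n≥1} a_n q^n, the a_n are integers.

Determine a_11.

n=11: 11·1 1·11  f→[11+1]=12

a_11 = 12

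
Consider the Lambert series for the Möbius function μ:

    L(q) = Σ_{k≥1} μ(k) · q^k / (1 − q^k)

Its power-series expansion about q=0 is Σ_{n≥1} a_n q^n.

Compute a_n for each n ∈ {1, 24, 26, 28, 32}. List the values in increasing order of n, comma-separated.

[q^1] μ(1)=1 ⇒ 1
[q^24] μ(24)=0,μ(12)=0,μ(8)=0,μ(6)=1,μ(4)=0,μ(3)=-1,μ(2)=-1,μ(1)=1 ⇒ 0
n=26: 1·26 2·13 13·2 26·1  μ→[1+(-1)+(-1)+1]=0
d|28:{28,14,7,4,2,1}  Σμ=0+1+(-1)+0+(-1)+1=0
q^32  k|32↦μ(k): 1:1 2:-1 4:0 8:0 16:0 32:0  a_32=0

1, 0, 0, 0, 0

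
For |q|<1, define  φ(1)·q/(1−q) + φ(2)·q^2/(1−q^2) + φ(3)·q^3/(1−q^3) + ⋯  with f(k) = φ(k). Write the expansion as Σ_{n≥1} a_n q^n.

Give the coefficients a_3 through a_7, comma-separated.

q^3  k|3↦φ(k): 3:2 1:1  a_3=3
[q^4] φ(4)=2,φ(2)=1,φ(1)=1 ⇒ 4
q^5  k|5↦φ(k): 5:4 1:1  a_5=5
[q^6] φ(6)=2,φ(3)=2,φ(2)=1,φ(1)=1 ⇒ 6
d|7:{7,1}  Σφ=6+1=7

3, 4, 5, 6, 7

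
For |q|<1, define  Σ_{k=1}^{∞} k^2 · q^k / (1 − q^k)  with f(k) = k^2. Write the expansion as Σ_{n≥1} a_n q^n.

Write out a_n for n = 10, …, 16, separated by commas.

[q^10] f(1)=1,f(2)=4,f(5)=25,f(10)=100 ⇒ 130
d|11:{1,11}  Σf=1+121=122
n=12: 12·1 6·2 4·3 3·4 2·6 1·12  f→[144+36+16+9+4+1]=210
[q^13] f(13)=169,f(1)=1 ⇒ 170
q^14  k|14↦f(k): 14:196 7:49 2:4 1:1  a_14=250
n=15: 1·15 3·5 5·3 15·1  f→[1+9+25+225]=260
n=16: 16·1 8·2 4·4 2·8 1·16  f→[256+64+16+4+1]=341

130, 122, 210, 170, 250, 260, 341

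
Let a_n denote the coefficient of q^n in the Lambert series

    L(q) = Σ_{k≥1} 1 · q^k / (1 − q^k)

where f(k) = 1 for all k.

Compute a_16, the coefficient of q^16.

q^16  k|16↦f(k): 1:1 2:1 4:1 8:1 16:1  a_16=5

a_16 = 5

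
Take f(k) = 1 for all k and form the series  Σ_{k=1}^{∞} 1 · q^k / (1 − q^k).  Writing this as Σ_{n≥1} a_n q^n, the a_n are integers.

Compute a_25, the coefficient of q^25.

[q^25] f(1)=1,f(5)=1,f(25)=1 ⇒ 3

a_25 = 3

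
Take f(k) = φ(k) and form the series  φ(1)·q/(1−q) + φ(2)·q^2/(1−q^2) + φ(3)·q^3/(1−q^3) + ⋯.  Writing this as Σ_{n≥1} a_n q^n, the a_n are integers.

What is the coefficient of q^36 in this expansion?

q^36  k|36↦φ(k): 1:1 2:1 3:2 4:2 6:2 9:6 12:4 18:6 36:12  a_36=36

a_36 = 36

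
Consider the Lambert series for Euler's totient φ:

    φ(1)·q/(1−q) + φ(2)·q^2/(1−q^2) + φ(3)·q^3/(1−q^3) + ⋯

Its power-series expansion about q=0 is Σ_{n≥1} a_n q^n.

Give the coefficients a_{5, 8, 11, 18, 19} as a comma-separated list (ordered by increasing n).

[q^5] φ(1)=1,φ(5)=4 ⇒ 5
[q^8] φ(1)=1,φ(2)=1,φ(4)=2,φ(8)=4 ⇒ 8
d|11:{11,1}  Σφ=10+1=11
q^18  k|18↦φ(k): 18:6 9:6 6:2 3:2 2:1 1:1  a_18=18
[q^19] φ(1)=1,φ(19)=18 ⇒ 19

5, 8, 11, 18, 19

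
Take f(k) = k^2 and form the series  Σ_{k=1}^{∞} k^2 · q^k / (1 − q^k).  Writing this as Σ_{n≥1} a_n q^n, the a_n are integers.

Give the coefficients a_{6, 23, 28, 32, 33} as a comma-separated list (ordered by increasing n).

50, 530, 1050, 1365, 1220

q^6  k|6↦f(k): 6:36 3:9 2:4 1:1  a_6=50
d|23:{23,1}  Σf=529+1=530
n=28: 28·1 14·2 7·4 4·7 2·14 1·28  f→[784+196+49+16+4+1]=1050
q^32  k|32↦f(k): 1:1 2:4 4:16 8:64 16:256 32:1024  a_32=1365
n=33: 33·1 11·3 3·11 1·33  f→[1089+121+9+1]=1220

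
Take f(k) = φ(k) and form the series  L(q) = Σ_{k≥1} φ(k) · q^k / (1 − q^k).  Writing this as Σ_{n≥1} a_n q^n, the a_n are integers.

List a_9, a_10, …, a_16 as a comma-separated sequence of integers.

q^9  k|9↦φ(k): 1:1 3:2 9:6  a_9=9
d|10:{10,5,2,1}  Σφ=4+4+1+1=10
[q^11] φ(11)=10,φ(1)=1 ⇒ 11
d|12:{12,6,4,3,2,1}  Σφ=4+2+2+2+1+1=12
d|13:{1,13}  Σφ=1+12=13
q^14  k|14↦φ(k): 14:6 7:6 2:1 1:1  a_14=14
[q^15] φ(15)=8,φ(5)=4,φ(3)=2,φ(1)=1 ⇒ 15
n=16: 1·16 2·8 4·4 8·2 16·1  φ→[1+1+2+4+8]=16

9, 10, 11, 12, 13, 14, 15, 16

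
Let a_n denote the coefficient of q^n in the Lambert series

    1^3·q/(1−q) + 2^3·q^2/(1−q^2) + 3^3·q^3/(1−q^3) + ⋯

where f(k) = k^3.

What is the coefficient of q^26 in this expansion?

n=26: 1·26 2·13 13·2 26·1  f→[1+8+2197+17576]=19782

a_26 = 19782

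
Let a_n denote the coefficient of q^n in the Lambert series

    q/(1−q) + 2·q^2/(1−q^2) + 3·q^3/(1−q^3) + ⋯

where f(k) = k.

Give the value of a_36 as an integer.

d|36:{1,2,3,4,6,9,12,18,36}  Σf=1+2+3+4+6+9+12+18+36=91

a_36 = 91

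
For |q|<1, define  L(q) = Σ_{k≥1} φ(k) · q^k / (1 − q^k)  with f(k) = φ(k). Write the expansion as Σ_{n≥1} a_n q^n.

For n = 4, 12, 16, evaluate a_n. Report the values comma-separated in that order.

d|4:{4,2,1}  Σφ=2+1+1=4
n=12: 1·12 2·6 3·4 4·3 6·2 12·1  φ→[1+1+2+2+2+4]=12
d|16:{16,8,4,2,1}  Σφ=8+4+2+1+1=16

4, 12, 16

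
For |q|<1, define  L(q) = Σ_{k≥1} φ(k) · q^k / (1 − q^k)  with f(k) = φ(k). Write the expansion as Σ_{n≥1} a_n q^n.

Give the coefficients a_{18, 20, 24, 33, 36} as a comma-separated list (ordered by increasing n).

[q^18] φ(1)=1,φ(2)=1,φ(3)=2,φ(6)=2,φ(9)=6,φ(18)=6 ⇒ 18
[q^20] φ(20)=8,φ(10)=4,φ(5)=4,φ(4)=2,φ(2)=1,φ(1)=1 ⇒ 20
q^24  k|24↦φ(k): 1:1 2:1 3:2 4:2 6:2 8:4 12:4 24:8  a_24=24
d|33:{33,11,3,1}  Σφ=20+10+2+1=33
n=36: 1·36 2·18 3·12 4·9 6·6 9·4 12·3 18·2 36·1  φ→[1+1+2+2+2+6+4+6+12]=36

18, 20, 24, 33, 36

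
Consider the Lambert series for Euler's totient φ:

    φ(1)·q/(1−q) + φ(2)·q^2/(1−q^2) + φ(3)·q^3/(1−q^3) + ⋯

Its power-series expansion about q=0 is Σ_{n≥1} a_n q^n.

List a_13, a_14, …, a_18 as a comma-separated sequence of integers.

[q^13] φ(1)=1,φ(13)=12 ⇒ 13
n=14: 14·1 7·2 2·7 1·14  φ→[6+6+1+1]=14
n=15: 1·15 3·5 5·3 15·1  φ→[1+2+4+8]=15
n=16: 16·1 8·2 4·4 2·8 1·16  φ→[8+4+2+1+1]=16
d|17:{17,1}  Σφ=16+1=17
d|18:{18,9,6,3,2,1}  Σφ=6+6+2+2+1+1=18

13, 14, 15, 16, 17, 18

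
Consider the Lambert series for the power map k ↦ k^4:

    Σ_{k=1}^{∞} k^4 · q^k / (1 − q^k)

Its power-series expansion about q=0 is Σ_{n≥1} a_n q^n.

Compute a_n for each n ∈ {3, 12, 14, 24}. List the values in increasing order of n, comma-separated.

82, 22386, 40834, 358258

n=3: 3·1 1·3  f→[81+1]=82
n=12: 12·1 6·2 4·3 3·4 2·6 1·12  f→[20736+1296+256+81+16+1]=22386
q^14  k|14↦f(k): 1:1 2:16 7:2401 14:38416  a_14=40834
n=24: 24·1 12·2 8·3 6·4 4·6 3·8 2·12 1·24  f→[331776+20736+4096+1296+256+81+16+1]=358258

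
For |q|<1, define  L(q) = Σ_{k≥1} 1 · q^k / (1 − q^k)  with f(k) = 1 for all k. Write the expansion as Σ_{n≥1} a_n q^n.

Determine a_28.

a_28 = 6

q^28  k|28↦f(k): 1:1 2:1 4:1 7:1 14:1 28:1  a_28=6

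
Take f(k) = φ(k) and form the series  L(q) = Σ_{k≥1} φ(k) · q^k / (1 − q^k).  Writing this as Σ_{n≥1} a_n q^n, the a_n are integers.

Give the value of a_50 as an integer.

[q^50] φ(1)=1,φ(2)=1,φ(5)=4,φ(10)=4,φ(25)=20,φ(50)=20 ⇒ 50

a_50 = 50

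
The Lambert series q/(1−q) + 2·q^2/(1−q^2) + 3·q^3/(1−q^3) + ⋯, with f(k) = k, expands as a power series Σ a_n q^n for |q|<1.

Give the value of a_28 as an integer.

a_28 = 56

d|28:{1,2,4,7,14,28}  Σf=1+2+4+7+14+28=56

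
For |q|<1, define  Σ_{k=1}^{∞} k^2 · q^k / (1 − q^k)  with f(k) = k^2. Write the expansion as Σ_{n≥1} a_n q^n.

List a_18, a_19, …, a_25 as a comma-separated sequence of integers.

455, 362, 546, 500, 610, 530, 850, 651

[q^18] f(18)=324,f(9)=81,f(6)=36,f(3)=9,f(2)=4,f(1)=1 ⇒ 455
[q^19] f(1)=1,f(19)=361 ⇒ 362
q^20  k|20↦f(k): 20:400 10:100 5:25 4:16 2:4 1:1  a_20=546
q^21  k|21↦f(k): 21:441 7:49 3:9 1:1  a_21=500
n=22: 1·22 2·11 11·2 22·1  f→[1+4+121+484]=610
n=23: 23·1 1·23  f→[529+1]=530
q^24  k|24↦f(k): 24:576 12:144 8:64 6:36 4:16 3:9 2:4 1:1  a_24=850
[q^25] f(1)=1,f(5)=25,f(25)=625 ⇒ 651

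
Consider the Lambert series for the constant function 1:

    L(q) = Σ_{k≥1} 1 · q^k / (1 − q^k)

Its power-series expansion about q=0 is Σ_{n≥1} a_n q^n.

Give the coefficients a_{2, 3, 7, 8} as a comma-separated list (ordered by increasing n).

d|2:{2,1}  Σf=1+1=2
n=3: 3·1 1·3  f→[1+1]=2
q^7  k|7↦f(k): 1:1 7:1  a_7=2
[q^8] f(8)=1,f(4)=1,f(2)=1,f(1)=1 ⇒ 4

2, 2, 2, 4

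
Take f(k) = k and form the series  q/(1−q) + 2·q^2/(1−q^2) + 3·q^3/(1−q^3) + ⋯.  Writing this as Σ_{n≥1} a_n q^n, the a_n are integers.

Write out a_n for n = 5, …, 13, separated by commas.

d|5:{1,5}  Σf=1+5=6
[q^6] f(6)=6,f(3)=3,f(2)=2,f(1)=1 ⇒ 12
n=7: 1·7 7·1  f→[1+7]=8
d|8:{1,2,4,8}  Σf=1+2+4+8=15
d|9:{9,3,1}  Σf=9+3+1=13
q^10  k|10↦f(k): 1:1 2:2 5:5 10:10  a_10=18
n=11: 1·11 11·1  f→[1+11]=12
d|12:{12,6,4,3,2,1}  Σf=12+6+4+3+2+1=28
[q^13] f(1)=1,f(13)=13 ⇒ 14

6, 12, 8, 15, 13, 18, 12, 28, 14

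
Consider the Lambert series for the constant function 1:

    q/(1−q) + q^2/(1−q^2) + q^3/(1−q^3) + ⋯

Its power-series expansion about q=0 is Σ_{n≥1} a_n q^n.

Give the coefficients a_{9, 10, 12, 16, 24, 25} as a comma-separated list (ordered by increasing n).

d|9:{1,3,9}  Σf=1+1+1=3
q^10  k|10↦f(k): 1:1 2:1 5:1 10:1  a_10=4
q^12  k|12↦f(k): 12:1 6:1 4:1 3:1 2:1 1:1  a_12=6
q^16  k|16↦f(k): 1:1 2:1 4:1 8:1 16:1  a_16=5
d|24:{24,12,8,6,4,3,2,1}  Σf=1+1+1+1+1+1+1+1=8
n=25: 1·25 5·5 25·1  f→[1+1+1]=3

3, 4, 6, 5, 8, 3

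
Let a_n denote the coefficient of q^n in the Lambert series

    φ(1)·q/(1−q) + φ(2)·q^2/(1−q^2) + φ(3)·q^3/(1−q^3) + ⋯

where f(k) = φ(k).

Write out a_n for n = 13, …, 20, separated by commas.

q^13  k|13↦φ(k): 1:1 13:12  a_13=13
[q^14] φ(1)=1,φ(2)=1,φ(7)=6,φ(14)=6 ⇒ 14
[q^15] φ(15)=8,φ(5)=4,φ(3)=2,φ(1)=1 ⇒ 15
[q^16] φ(16)=8,φ(8)=4,φ(4)=2,φ(2)=1,φ(1)=1 ⇒ 16
d|17:{1,17}  Σφ=1+16=17
d|18:{18,9,6,3,2,1}  Σφ=6+6+2+2+1+1=18
[q^19] φ(19)=18,φ(1)=1 ⇒ 19
[q^20] φ(1)=1,φ(2)=1,φ(4)=2,φ(5)=4,φ(10)=4,φ(20)=8 ⇒ 20

13, 14, 15, 16, 17, 18, 19, 20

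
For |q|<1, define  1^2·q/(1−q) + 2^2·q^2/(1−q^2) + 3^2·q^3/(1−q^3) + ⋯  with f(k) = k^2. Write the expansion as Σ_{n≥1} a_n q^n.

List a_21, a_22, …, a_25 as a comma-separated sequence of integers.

500, 610, 530, 850, 651

q^21  k|21↦f(k): 1:1 3:9 7:49 21:441  a_21=500
q^22  k|22↦f(k): 22:484 11:121 2:4 1:1  a_22=610
[q^23] f(23)=529,f(1)=1 ⇒ 530
[q^24] f(1)=1,f(2)=4,f(3)=9,f(4)=16,f(6)=36,f(8)=64,f(12)=144,f(24)=576 ⇒ 850
q^25  k|25↦f(k): 25:625 5:25 1:1  a_25=651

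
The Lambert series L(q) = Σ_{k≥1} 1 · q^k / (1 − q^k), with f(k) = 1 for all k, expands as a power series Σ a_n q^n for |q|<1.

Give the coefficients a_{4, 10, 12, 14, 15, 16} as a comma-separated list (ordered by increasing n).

3, 4, 6, 4, 4, 5

d|4:{4,2,1}  Σf=1+1+1=3
[q^10] f(10)=1,f(5)=1,f(2)=1,f(1)=1 ⇒ 4
n=12: 12·1 6·2 4·3 3·4 2·6 1·12  f→[1+1+1+1+1+1]=6
n=14: 1·14 2·7 7·2 14·1  f→[1+1+1+1]=4
d|15:{1,3,5,15}  Σf=1+1+1+1=4
q^16  k|16↦f(k): 16:1 8:1 4:1 2:1 1:1  a_16=5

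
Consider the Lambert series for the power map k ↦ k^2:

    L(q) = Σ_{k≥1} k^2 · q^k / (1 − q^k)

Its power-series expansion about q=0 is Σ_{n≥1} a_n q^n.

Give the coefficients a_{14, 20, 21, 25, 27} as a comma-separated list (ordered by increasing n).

n=14: 14·1 7·2 2·7 1·14  f→[196+49+4+1]=250
[q^20] f(1)=1,f(2)=4,f(4)=16,f(5)=25,f(10)=100,f(20)=400 ⇒ 546
q^21  k|21↦f(k): 1:1 3:9 7:49 21:441  a_21=500
n=25: 1·25 5·5 25·1  f→[1+25+625]=651
n=27: 1·27 3·9 9·3 27·1  f→[1+9+81+729]=820

250, 546, 500, 651, 820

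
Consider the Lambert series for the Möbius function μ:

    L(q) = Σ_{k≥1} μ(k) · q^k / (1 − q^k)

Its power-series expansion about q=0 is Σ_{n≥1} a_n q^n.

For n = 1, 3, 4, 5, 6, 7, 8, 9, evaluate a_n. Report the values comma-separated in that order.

d|1:{1}  Σμ=1=1
q^3  k|3↦μ(k): 3:-1 1:1  a_3=0
d|4:{1,2,4}  Σμ=1+(-1)+0=0
n=5: 1·5 5·1  μ→[1+(-1)]=0
n=6: 1·6 2·3 3·2 6·1  μ→[1+(-1)+(-1)+1]=0
d|7:{1,7}  Σμ=1+(-1)=0
n=8: 1·8 2·4 4·2 8·1  μ→[1+(-1)+0+0]=0
n=9: 1·9 3·3 9·1  μ→[1+(-1)+0]=0

1, 0, 0, 0, 0, 0, 0, 0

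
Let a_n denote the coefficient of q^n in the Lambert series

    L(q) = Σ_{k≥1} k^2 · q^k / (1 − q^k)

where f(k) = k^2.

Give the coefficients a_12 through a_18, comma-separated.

d|12:{12,6,4,3,2,1}  Σf=144+36+16+9+4+1=210
n=13: 13·1 1·13  f→[169+1]=170
q^14  k|14↦f(k): 14:196 7:49 2:4 1:1  a_14=250
q^15  k|15↦f(k): 15:225 5:25 3:9 1:1  a_15=260
q^16  k|16↦f(k): 16:256 8:64 4:16 2:4 1:1  a_16=341
q^17  k|17↦f(k): 1:1 17:289  a_17=290
d|18:{18,9,6,3,2,1}  Σf=324+81+36+9+4+1=455

210, 170, 250, 260, 341, 290, 455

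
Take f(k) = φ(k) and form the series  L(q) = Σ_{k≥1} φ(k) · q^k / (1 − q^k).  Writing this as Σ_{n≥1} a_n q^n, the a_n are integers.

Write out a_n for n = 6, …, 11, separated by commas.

q^6  k|6↦φ(k): 1:1 2:1 3:2 6:2  a_6=6
q^7  k|7↦φ(k): 7:6 1:1  a_7=7
n=8: 8·1 4·2 2·4 1·8  φ→[4+2+1+1]=8
[q^9] φ(1)=1,φ(3)=2,φ(9)=6 ⇒ 9
[q^10] φ(1)=1,φ(2)=1,φ(5)=4,φ(10)=4 ⇒ 10
[q^11] φ(1)=1,φ(11)=10 ⇒ 11

6, 7, 8, 9, 10, 11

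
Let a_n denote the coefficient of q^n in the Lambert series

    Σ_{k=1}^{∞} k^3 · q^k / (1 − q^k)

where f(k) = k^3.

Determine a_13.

a_13 = 2198

q^13  k|13↦f(k): 13:2197 1:1  a_13=2198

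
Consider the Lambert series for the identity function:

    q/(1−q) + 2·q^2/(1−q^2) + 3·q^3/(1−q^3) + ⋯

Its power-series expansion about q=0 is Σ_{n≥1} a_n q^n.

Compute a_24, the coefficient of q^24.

a_24 = 60

d|24:{1,2,3,4,6,8,12,24}  Σf=1+2+3+4+6+8+12+24=60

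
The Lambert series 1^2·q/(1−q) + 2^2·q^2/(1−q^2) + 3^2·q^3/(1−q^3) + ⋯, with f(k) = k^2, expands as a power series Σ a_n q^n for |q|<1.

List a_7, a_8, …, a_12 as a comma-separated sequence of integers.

[q^7] f(1)=1,f(7)=49 ⇒ 50
[q^8] f(8)=64,f(4)=16,f(2)=4,f(1)=1 ⇒ 85
q^9  k|9↦f(k): 9:81 3:9 1:1  a_9=91
q^10  k|10↦f(k): 10:100 5:25 2:4 1:1  a_10=130
n=11: 11·1 1·11  f→[121+1]=122
q^12  k|12↦f(k): 1:1 2:4 3:9 4:16 6:36 12:144  a_12=210

50, 85, 91, 130, 122, 210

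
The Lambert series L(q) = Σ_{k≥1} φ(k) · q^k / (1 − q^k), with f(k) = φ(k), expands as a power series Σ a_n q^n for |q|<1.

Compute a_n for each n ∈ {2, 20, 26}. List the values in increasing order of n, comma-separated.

d|2:{2,1}  Σφ=1+1=2
n=20: 1·20 2·10 4·5 5·4 10·2 20·1  φ→[1+1+2+4+4+8]=20
q^26  k|26↦φ(k): 26:12 13:12 2:1 1:1  a_26=26

2, 20, 26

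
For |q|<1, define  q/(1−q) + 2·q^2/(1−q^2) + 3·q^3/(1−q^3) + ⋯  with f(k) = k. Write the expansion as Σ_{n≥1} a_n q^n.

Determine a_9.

a_9 = 13

n=9: 9·1 3·3 1·9  f→[9+3+1]=13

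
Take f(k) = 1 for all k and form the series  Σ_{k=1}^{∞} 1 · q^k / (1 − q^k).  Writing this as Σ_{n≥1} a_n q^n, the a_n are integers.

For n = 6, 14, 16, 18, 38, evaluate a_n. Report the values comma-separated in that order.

4, 4, 5, 6, 4

[q^6] f(1)=1,f(2)=1,f(3)=1,f(6)=1 ⇒ 4
q^14  k|14↦f(k): 1:1 2:1 7:1 14:1  a_14=4
n=16: 1·16 2·8 4·4 8·2 16·1  f→[1+1+1+1+1]=5
n=18: 18·1 9·2 6·3 3·6 2·9 1·18  f→[1+1+1+1+1+1]=6
q^38  k|38↦f(k): 1:1 2:1 19:1 38:1  a_38=4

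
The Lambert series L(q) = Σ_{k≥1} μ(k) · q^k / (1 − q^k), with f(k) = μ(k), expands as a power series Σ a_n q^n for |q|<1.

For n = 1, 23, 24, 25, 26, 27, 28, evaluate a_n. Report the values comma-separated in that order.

[q^1] μ(1)=1 ⇒ 1
n=23: 1·23 23·1  μ→[1+(-1)]=0
q^24  k|24↦μ(k): 1:1 2:-1 3:-1 4:0 6:1 8:0 12:0 24:0  a_24=0
[q^25] μ(25)=0,μ(5)=-1,μ(1)=1 ⇒ 0
q^26  k|26↦μ(k): 26:1 13:-1 2:-1 1:1  a_26=0
d|27:{1,3,9,27}  Σμ=1+(-1)+0+0=0
d|28:{28,14,7,4,2,1}  Σμ=0+1+(-1)+0+(-1)+1=0

1, 0, 0, 0, 0, 0, 0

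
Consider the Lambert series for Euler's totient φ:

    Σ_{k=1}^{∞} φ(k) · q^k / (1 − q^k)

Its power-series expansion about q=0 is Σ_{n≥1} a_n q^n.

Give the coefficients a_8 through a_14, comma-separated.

q^8  k|8↦φ(k): 8:4 4:2 2:1 1:1  a_8=8
[q^9] φ(9)=6,φ(3)=2,φ(1)=1 ⇒ 9
n=10: 1·10 2·5 5·2 10·1  φ→[1+1+4+4]=10
[q^11] φ(1)=1,φ(11)=10 ⇒ 11
[q^12] φ(1)=1,φ(2)=1,φ(3)=2,φ(4)=2,φ(6)=2,φ(12)=4 ⇒ 12
d|13:{1,13}  Σφ=1+12=13
n=14: 1·14 2·7 7·2 14·1  φ→[1+1+6+6]=14

8, 9, 10, 11, 12, 13, 14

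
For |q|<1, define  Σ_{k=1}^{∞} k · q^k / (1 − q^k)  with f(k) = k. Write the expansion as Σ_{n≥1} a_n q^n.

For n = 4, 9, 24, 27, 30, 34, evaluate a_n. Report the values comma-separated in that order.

q^4  k|4↦f(k): 4:4 2:2 1:1  a_4=7
q^9  k|9↦f(k): 1:1 3:3 9:9  a_9=13
d|24:{24,12,8,6,4,3,2,1}  Σf=24+12+8+6+4+3+2+1=60
n=27: 27·1 9·3 3·9 1·27  f→[27+9+3+1]=40
d|30:{30,15,10,6,5,3,2,1}  Σf=30+15+10+6+5+3+2+1=72
n=34: 1·34 2·17 17·2 34·1  f→[1+2+17+34]=54

7, 13, 60, 40, 72, 54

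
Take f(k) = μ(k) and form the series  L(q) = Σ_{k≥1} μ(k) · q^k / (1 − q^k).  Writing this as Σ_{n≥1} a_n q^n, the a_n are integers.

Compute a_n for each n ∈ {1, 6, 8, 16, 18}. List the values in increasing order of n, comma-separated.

1, 0, 0, 0, 0

n=1: 1·1  μ→[1]=1
d|6:{1,2,3,6}  Σμ=1+(-1)+(-1)+1=0
d|8:{1,2,4,8}  Σμ=1+(-1)+0+0=0
q^16  k|16↦μ(k): 16:0 8:0 4:0 2:-1 1:1  a_16=0
n=18: 1·18 2·9 3·6 6·3 9·2 18·1  μ→[1+(-1)+(-1)+1+0+0]=0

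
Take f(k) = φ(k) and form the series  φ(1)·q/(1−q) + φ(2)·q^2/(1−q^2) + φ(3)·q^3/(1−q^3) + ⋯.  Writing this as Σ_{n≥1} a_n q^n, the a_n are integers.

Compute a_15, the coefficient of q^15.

[q^15] φ(15)=8,φ(5)=4,φ(3)=2,φ(1)=1 ⇒ 15

a_15 = 15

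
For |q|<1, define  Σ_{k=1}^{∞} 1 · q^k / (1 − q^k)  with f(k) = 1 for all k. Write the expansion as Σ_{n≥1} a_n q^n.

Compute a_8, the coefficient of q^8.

q^8  k|8↦f(k): 1:1 2:1 4:1 8:1  a_8=4

a_8 = 4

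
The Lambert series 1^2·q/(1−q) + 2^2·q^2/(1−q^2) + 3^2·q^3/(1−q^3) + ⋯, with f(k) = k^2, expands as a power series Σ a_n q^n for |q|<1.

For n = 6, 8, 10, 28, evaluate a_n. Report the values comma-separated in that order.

50, 85, 130, 1050

q^6  k|6↦f(k): 1:1 2:4 3:9 6:36  a_6=50
n=8: 1·8 2·4 4·2 8·1  f→[1+4+16+64]=85
n=10: 10·1 5·2 2·5 1·10  f→[100+25+4+1]=130
d|28:{1,2,4,7,14,28}  Σf=1+4+16+49+196+784=1050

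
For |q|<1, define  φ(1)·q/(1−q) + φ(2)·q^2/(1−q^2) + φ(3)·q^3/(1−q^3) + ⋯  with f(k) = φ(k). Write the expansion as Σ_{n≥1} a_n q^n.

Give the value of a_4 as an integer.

q^4  k|4↦φ(k): 4:2 2:1 1:1  a_4=4

a_4 = 4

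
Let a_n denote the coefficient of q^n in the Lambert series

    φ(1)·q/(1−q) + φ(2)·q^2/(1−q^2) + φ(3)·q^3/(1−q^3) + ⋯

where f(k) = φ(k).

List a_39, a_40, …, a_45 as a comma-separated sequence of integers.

[q^39] φ(1)=1,φ(3)=2,φ(13)=12,φ(39)=24 ⇒ 39
[q^40] φ(1)=1,φ(2)=1,φ(4)=2,φ(5)=4,φ(8)=4,φ(10)=4,φ(20)=8,φ(40)=16 ⇒ 40
[q^41] φ(41)=40,φ(1)=1 ⇒ 41
d|42:{42,21,14,7,6,3,2,1}  Σφ=12+12+6+6+2+2+1+1=42
[q^43] φ(43)=42,φ(1)=1 ⇒ 43
n=44: 44·1 22·2 11·4 4·11 2·22 1·44  φ→[20+10+10+2+1+1]=44
q^45  k|45↦φ(k): 1:1 3:2 5:4 9:6 15:8 45:24  a_45=45

39, 40, 41, 42, 43, 44, 45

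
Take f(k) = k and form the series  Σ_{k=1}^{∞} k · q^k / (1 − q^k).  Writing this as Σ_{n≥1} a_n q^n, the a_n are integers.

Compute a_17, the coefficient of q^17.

a_17 = 18

d|17:{17,1}  Σf=17+1=18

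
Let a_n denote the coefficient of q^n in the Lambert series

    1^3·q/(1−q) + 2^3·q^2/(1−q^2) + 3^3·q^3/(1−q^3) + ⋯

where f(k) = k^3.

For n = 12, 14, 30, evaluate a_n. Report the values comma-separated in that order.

q^12  k|12↦f(k): 1:1 2:8 3:27 4:64 6:216 12:1728  a_12=2044
d|14:{1,2,7,14}  Σf=1+8+343+2744=3096
[q^30] f(30)=27000,f(15)=3375,f(10)=1000,f(6)=216,f(5)=125,f(3)=27,f(2)=8,f(1)=1 ⇒ 31752

2044, 3096, 31752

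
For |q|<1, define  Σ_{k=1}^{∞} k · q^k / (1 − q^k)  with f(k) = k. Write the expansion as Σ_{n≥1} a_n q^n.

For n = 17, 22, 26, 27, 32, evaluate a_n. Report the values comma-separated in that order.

q^17  k|17↦f(k): 1:1 17:17  a_17=18
n=22: 1·22 2·11 11·2 22·1  f→[1+2+11+22]=36
[q^26] f(1)=1,f(2)=2,f(13)=13,f(26)=26 ⇒ 42
q^27  k|27↦f(k): 1:1 3:3 9:9 27:27  a_27=40
q^32  k|32↦f(k): 1:1 2:2 4:4 8:8 16:16 32:32  a_32=63

18, 36, 42, 40, 63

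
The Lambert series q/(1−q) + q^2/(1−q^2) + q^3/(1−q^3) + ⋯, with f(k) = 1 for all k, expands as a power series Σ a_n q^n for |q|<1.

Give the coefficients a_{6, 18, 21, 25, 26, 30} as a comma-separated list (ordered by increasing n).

4, 6, 4, 3, 4, 8

q^6  k|6↦f(k): 6:1 3:1 2:1 1:1  a_6=4
n=18: 18·1 9·2 6·3 3·6 2·9 1·18  f→[1+1+1+1+1+1]=6
q^21  k|21↦f(k): 1:1 3:1 7:1 21:1  a_21=4
d|25:{25,5,1}  Σf=1+1+1=3
q^26  k|26↦f(k): 26:1 13:1 2:1 1:1  a_26=4
q^30  k|30↦f(k): 1:1 2:1 3:1 5:1 6:1 10:1 15:1 30:1  a_30=8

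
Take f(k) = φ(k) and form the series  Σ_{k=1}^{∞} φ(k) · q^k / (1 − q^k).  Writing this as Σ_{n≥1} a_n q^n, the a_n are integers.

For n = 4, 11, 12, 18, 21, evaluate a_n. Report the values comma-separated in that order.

q^4  k|4↦φ(k): 4:2 2:1 1:1  a_4=4
[q^11] φ(1)=1,φ(11)=10 ⇒ 11
q^12  k|12↦φ(k): 12:4 6:2 4:2 3:2 2:1 1:1  a_12=12
n=18: 1·18 2·9 3·6 6·3 9·2 18·1  φ→[1+1+2+2+6+6]=18
n=21: 21·1 7·3 3·7 1·21  φ→[12+6+2+1]=21

4, 11, 12, 18, 21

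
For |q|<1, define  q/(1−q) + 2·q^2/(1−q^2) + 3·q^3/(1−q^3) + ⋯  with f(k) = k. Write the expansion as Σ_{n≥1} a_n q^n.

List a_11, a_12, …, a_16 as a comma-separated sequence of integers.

n=11: 1·11 11·1  f→[1+11]=12
d|12:{1,2,3,4,6,12}  Σf=1+2+3+4+6+12=28
n=13: 1·13 13·1  f→[1+13]=14
q^14  k|14↦f(k): 14:14 7:7 2:2 1:1  a_14=24
d|15:{15,5,3,1}  Σf=15+5+3+1=24
n=16: 1·16 2·8 4·4 8·2 16·1  f→[1+2+4+8+16]=31

12, 28, 14, 24, 24, 31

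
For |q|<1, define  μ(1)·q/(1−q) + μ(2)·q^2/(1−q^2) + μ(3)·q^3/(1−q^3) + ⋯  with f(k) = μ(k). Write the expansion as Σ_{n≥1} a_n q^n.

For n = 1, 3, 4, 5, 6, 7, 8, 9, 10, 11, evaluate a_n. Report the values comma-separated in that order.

1, 0, 0, 0, 0, 0, 0, 0, 0, 0

q^1  k|1↦μ(k): 1:1  a_1=1
[q^3] μ(1)=1,μ(3)=-1 ⇒ 0
d|4:{1,2,4}  Σμ=1+(-1)+0=0
q^5  k|5↦μ(k): 5:-1 1:1  a_5=0
q^6  k|6↦μ(k): 1:1 2:-1 3:-1 6:1  a_6=0
[q^7] μ(1)=1,μ(7)=-1 ⇒ 0
n=8: 8·1 4·2 2·4 1·8  μ→[0+0+(-1)+1]=0
[q^9] μ(1)=1,μ(3)=-1,μ(9)=0 ⇒ 0
d|10:{10,5,2,1}  Σμ=1+(-1)+(-1)+1=0
q^11  k|11↦μ(k): 11:-1 1:1  a_11=0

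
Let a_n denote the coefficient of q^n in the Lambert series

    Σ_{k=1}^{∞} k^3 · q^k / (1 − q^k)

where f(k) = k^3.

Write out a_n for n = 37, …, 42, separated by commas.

[q^37] f(37)=50653,f(1)=1 ⇒ 50654
n=38: 38·1 19·2 2·19 1·38  f→[54872+6859+8+1]=61740
n=39: 1·39 3·13 13·3 39·1  f→[1+27+2197+59319]=61544
[q^40] f(1)=1,f(2)=8,f(4)=64,f(5)=125,f(8)=512,f(10)=1000,f(20)=8000,f(40)=64000 ⇒ 73710
[q^41] f(41)=68921,f(1)=1 ⇒ 68922
q^42  k|42↦f(k): 1:1 2:8 3:27 6:216 7:343 14:2744 21:9261 42:74088  a_42=86688

50654, 61740, 61544, 73710, 68922, 86688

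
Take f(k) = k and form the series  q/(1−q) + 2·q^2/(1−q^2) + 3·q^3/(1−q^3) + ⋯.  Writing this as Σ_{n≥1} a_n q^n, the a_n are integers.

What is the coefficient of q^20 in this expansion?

q^20  k|20↦f(k): 20:20 10:10 5:5 4:4 2:2 1:1  a_20=42

a_20 = 42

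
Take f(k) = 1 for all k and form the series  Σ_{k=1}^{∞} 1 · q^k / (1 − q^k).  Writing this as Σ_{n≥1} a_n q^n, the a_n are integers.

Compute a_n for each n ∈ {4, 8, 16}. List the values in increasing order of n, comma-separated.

3, 4, 5

[q^4] f(4)=1,f(2)=1,f(1)=1 ⇒ 3
n=8: 8·1 4·2 2·4 1·8  f→[1+1+1+1]=4
n=16: 16·1 8·2 4·4 2·8 1·16  f→[1+1+1+1+1]=5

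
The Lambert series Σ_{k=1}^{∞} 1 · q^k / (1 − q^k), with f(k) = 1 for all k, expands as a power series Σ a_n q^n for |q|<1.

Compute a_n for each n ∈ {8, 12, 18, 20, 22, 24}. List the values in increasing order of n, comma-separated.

4, 6, 6, 6, 4, 8

[q^8] f(1)=1,f(2)=1,f(4)=1,f(8)=1 ⇒ 4
d|12:{12,6,4,3,2,1}  Σf=1+1+1+1+1+1=6
d|18:{1,2,3,6,9,18}  Σf=1+1+1+1+1+1=6
[q^20] f(1)=1,f(2)=1,f(4)=1,f(5)=1,f(10)=1,f(20)=1 ⇒ 6
[q^22] f(1)=1,f(2)=1,f(11)=1,f(22)=1 ⇒ 4
n=24: 24·1 12·2 8·3 6·4 4·6 3·8 2·12 1·24  f→[1+1+1+1+1+1+1+1]=8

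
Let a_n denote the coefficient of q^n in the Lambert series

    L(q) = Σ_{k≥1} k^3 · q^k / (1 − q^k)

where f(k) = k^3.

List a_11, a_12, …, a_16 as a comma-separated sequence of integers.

[q^11] f(1)=1,f(11)=1331 ⇒ 1332
[q^12] f(12)=1728,f(6)=216,f(4)=64,f(3)=27,f(2)=8,f(1)=1 ⇒ 2044
[q^13] f(13)=2197,f(1)=1 ⇒ 2198
[q^14] f(1)=1,f(2)=8,f(7)=343,f(14)=2744 ⇒ 3096
d|15:{1,3,5,15}  Σf=1+27+125+3375=3528
q^16  k|16↦f(k): 16:4096 8:512 4:64 2:8 1:1  a_16=4681

1332, 2044, 2198, 3096, 3528, 4681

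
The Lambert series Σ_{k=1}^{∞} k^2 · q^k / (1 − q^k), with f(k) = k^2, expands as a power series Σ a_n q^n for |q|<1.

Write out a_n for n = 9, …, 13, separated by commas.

n=9: 1·9 3·3 9·1  f→[1+9+81]=91
q^10  k|10↦f(k): 1:1 2:4 5:25 10:100  a_10=130
[q^11] f(11)=121,f(1)=1 ⇒ 122
n=12: 12·1 6·2 4·3 3·4 2·6 1·12  f→[144+36+16+9+4+1]=210
q^13  k|13↦f(k): 13:169 1:1  a_13=170

91, 130, 122, 210, 170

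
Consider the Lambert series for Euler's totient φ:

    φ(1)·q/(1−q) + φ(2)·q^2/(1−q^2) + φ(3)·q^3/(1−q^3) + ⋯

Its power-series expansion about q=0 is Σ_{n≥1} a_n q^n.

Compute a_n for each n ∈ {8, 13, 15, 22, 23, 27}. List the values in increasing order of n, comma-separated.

[q^8] φ(1)=1,φ(2)=1,φ(4)=2,φ(8)=4 ⇒ 8
n=13: 13·1 1·13  φ→[12+1]=13
[q^15] φ(1)=1,φ(3)=2,φ(5)=4,φ(15)=8 ⇒ 15
q^22  k|22↦φ(k): 1:1 2:1 11:10 22:10  a_22=22
n=23: 1·23 23·1  φ→[1+22]=23
d|27:{27,9,3,1}  Σφ=18+6+2+1=27

8, 13, 15, 22, 23, 27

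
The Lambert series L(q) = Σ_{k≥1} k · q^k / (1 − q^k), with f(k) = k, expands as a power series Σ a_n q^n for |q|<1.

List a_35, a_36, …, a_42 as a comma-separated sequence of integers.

48, 91, 38, 60, 56, 90, 42, 96

d|35:{35,7,5,1}  Σf=35+7+5+1=48
n=36: 36·1 18·2 12·3 9·4 6·6 4·9 3·12 2·18 1·36  f→[36+18+12+9+6+4+3+2+1]=91
n=37: 1·37 37·1  f→[1+37]=38
q^38  k|38↦f(k): 38:38 19:19 2:2 1:1  a_38=60
d|39:{39,13,3,1}  Σf=39+13+3+1=56
q^40  k|40↦f(k): 1:1 2:2 4:4 5:5 8:8 10:10 20:20 40:40  a_40=90
d|41:{41,1}  Σf=41+1=42
q^42  k|42↦f(k): 1:1 2:2 3:3 6:6 7:7 14:14 21:21 42:42  a_42=96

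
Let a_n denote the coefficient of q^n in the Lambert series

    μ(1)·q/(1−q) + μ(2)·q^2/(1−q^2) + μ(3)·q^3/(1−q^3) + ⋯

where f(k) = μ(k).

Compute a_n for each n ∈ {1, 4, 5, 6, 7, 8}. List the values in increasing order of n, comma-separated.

n=1: 1·1  μ→[1]=1
n=4: 1·4 2·2 4·1  μ→[1+(-1)+0]=0
d|5:{1,5}  Σμ=1+(-1)=0
[q^6] μ(1)=1,μ(2)=-1,μ(3)=-1,μ(6)=1 ⇒ 0
[q^7] μ(1)=1,μ(7)=-1 ⇒ 0
[q^8] μ(1)=1,μ(2)=-1,μ(4)=0,μ(8)=0 ⇒ 0

1, 0, 0, 0, 0, 0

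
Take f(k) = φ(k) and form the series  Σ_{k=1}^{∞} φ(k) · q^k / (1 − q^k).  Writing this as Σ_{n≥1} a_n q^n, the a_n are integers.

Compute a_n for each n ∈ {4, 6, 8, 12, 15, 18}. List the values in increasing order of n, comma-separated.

d|4:{4,2,1}  Σφ=2+1+1=4
d|6:{6,3,2,1}  Σφ=2+2+1+1=6
q^8  k|8↦φ(k): 1:1 2:1 4:2 8:4  a_8=8
n=12: 1·12 2·6 3·4 4·3 6·2 12·1  φ→[1+1+2+2+2+4]=12
[q^15] φ(15)=8,φ(5)=4,φ(3)=2,φ(1)=1 ⇒ 15
n=18: 1·18 2·9 3·6 6·3 9·2 18·1  φ→[1+1+2+2+6+6]=18

4, 6, 8, 12, 15, 18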